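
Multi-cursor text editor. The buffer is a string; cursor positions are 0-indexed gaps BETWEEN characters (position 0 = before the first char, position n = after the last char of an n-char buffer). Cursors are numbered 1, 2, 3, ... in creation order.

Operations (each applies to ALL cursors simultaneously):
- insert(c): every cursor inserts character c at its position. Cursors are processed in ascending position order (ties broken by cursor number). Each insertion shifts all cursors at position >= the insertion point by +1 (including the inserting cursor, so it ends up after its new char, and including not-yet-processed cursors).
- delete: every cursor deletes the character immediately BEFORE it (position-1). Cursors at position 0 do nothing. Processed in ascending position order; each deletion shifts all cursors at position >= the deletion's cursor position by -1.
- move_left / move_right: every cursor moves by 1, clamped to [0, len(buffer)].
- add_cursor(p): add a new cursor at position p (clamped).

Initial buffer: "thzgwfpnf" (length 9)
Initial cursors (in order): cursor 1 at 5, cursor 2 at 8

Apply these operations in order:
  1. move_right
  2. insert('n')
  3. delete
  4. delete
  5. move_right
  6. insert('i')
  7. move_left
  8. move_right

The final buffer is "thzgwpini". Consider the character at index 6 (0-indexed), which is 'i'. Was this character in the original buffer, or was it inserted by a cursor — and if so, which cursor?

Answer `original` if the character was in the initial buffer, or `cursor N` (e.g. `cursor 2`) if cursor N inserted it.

Answer: cursor 1

Derivation:
After op 1 (move_right): buffer="thzgwfpnf" (len 9), cursors c1@6 c2@9, authorship .........
After op 2 (insert('n')): buffer="thzgwfnpnfn" (len 11), cursors c1@7 c2@11, authorship ......1...2
After op 3 (delete): buffer="thzgwfpnf" (len 9), cursors c1@6 c2@9, authorship .........
After op 4 (delete): buffer="thzgwpn" (len 7), cursors c1@5 c2@7, authorship .......
After op 5 (move_right): buffer="thzgwpn" (len 7), cursors c1@6 c2@7, authorship .......
After op 6 (insert('i')): buffer="thzgwpini" (len 9), cursors c1@7 c2@9, authorship ......1.2
After op 7 (move_left): buffer="thzgwpini" (len 9), cursors c1@6 c2@8, authorship ......1.2
After op 8 (move_right): buffer="thzgwpini" (len 9), cursors c1@7 c2@9, authorship ......1.2
Authorship (.=original, N=cursor N): . . . . . . 1 . 2
Index 6: author = 1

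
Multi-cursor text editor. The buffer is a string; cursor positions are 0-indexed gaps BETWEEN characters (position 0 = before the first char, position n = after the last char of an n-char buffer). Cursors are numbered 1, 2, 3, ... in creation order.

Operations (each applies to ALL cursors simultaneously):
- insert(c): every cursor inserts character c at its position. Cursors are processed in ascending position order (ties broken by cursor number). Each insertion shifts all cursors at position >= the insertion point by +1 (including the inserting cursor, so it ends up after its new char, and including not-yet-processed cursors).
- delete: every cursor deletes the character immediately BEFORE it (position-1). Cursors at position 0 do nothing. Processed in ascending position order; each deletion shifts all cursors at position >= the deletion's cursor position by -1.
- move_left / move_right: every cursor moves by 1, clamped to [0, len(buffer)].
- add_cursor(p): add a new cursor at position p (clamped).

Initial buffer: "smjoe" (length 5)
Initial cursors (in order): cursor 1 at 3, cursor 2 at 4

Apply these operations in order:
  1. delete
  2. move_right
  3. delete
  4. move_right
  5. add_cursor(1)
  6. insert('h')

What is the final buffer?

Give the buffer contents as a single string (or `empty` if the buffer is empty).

After op 1 (delete): buffer="sme" (len 3), cursors c1@2 c2@2, authorship ...
After op 2 (move_right): buffer="sme" (len 3), cursors c1@3 c2@3, authorship ...
After op 3 (delete): buffer="s" (len 1), cursors c1@1 c2@1, authorship .
After op 4 (move_right): buffer="s" (len 1), cursors c1@1 c2@1, authorship .
After op 5 (add_cursor(1)): buffer="s" (len 1), cursors c1@1 c2@1 c3@1, authorship .
After op 6 (insert('h')): buffer="shhh" (len 4), cursors c1@4 c2@4 c3@4, authorship .123

Answer: shhh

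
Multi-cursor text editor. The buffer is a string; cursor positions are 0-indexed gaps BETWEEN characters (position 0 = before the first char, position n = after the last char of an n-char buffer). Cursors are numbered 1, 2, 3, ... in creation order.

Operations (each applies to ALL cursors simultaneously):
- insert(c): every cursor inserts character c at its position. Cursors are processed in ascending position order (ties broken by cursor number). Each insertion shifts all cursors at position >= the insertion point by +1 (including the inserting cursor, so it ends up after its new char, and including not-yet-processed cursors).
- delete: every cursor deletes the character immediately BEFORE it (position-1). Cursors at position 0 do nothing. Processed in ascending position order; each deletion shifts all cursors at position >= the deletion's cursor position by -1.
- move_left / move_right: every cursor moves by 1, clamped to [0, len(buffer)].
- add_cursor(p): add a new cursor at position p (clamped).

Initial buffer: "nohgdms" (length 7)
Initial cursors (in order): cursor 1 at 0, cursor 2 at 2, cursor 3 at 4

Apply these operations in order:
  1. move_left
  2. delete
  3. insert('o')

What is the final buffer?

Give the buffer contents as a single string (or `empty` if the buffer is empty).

After op 1 (move_left): buffer="nohgdms" (len 7), cursors c1@0 c2@1 c3@3, authorship .......
After op 2 (delete): buffer="ogdms" (len 5), cursors c1@0 c2@0 c3@1, authorship .....
After op 3 (insert('o')): buffer="oooogdms" (len 8), cursors c1@2 c2@2 c3@4, authorship 12.3....

Answer: oooogdms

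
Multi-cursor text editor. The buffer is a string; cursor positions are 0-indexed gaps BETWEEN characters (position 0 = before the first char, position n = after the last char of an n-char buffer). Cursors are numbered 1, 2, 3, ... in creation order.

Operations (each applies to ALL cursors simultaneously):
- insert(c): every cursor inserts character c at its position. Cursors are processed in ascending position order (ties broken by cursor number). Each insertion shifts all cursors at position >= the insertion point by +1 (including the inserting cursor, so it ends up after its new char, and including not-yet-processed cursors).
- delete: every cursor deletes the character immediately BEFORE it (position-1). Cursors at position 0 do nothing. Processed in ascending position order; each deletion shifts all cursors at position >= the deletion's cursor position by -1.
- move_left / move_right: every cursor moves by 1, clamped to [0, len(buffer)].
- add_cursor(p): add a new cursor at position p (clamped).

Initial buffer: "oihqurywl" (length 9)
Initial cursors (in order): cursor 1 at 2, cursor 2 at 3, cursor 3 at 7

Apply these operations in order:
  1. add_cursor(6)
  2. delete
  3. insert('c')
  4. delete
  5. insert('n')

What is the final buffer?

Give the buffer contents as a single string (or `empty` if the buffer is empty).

After op 1 (add_cursor(6)): buffer="oihqurywl" (len 9), cursors c1@2 c2@3 c4@6 c3@7, authorship .........
After op 2 (delete): buffer="oquwl" (len 5), cursors c1@1 c2@1 c3@3 c4@3, authorship .....
After op 3 (insert('c')): buffer="occquccwl" (len 9), cursors c1@3 c2@3 c3@7 c4@7, authorship .12..34..
After op 4 (delete): buffer="oquwl" (len 5), cursors c1@1 c2@1 c3@3 c4@3, authorship .....
After op 5 (insert('n')): buffer="onnqunnwl" (len 9), cursors c1@3 c2@3 c3@7 c4@7, authorship .12..34..

Answer: onnqunnwl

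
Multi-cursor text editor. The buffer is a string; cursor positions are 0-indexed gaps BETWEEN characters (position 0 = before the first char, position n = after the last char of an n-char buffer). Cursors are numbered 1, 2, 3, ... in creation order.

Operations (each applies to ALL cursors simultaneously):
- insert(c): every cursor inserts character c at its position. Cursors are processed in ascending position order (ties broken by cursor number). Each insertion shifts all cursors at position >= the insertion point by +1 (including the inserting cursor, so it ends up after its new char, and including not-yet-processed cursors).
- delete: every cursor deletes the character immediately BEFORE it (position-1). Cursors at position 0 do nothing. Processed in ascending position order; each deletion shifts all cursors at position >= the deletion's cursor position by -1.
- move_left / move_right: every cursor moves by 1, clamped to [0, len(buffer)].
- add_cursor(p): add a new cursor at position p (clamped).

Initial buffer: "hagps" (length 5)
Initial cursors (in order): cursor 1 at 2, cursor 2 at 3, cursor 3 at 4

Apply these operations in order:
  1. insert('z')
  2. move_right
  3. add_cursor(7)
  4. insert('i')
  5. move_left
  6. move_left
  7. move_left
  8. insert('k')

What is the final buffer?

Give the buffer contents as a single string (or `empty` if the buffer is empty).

After op 1 (insert('z')): buffer="hazgzpzs" (len 8), cursors c1@3 c2@5 c3@7, authorship ..1.2.3.
After op 2 (move_right): buffer="hazgzpzs" (len 8), cursors c1@4 c2@6 c3@8, authorship ..1.2.3.
After op 3 (add_cursor(7)): buffer="hazgzpzs" (len 8), cursors c1@4 c2@6 c4@7 c3@8, authorship ..1.2.3.
After op 4 (insert('i')): buffer="hazgizpizisi" (len 12), cursors c1@5 c2@8 c4@10 c3@12, authorship ..1.12.234.3
After op 5 (move_left): buffer="hazgizpizisi" (len 12), cursors c1@4 c2@7 c4@9 c3@11, authorship ..1.12.234.3
After op 6 (move_left): buffer="hazgizpizisi" (len 12), cursors c1@3 c2@6 c4@8 c3@10, authorship ..1.12.234.3
After op 7 (move_left): buffer="hazgizpizisi" (len 12), cursors c1@2 c2@5 c4@7 c3@9, authorship ..1.12.234.3
After op 8 (insert('k')): buffer="hakzgikzpkizkisi" (len 16), cursors c1@3 c2@7 c4@10 c3@13, authorship ..11.122.42334.3

Answer: hakzgikzpkizkisi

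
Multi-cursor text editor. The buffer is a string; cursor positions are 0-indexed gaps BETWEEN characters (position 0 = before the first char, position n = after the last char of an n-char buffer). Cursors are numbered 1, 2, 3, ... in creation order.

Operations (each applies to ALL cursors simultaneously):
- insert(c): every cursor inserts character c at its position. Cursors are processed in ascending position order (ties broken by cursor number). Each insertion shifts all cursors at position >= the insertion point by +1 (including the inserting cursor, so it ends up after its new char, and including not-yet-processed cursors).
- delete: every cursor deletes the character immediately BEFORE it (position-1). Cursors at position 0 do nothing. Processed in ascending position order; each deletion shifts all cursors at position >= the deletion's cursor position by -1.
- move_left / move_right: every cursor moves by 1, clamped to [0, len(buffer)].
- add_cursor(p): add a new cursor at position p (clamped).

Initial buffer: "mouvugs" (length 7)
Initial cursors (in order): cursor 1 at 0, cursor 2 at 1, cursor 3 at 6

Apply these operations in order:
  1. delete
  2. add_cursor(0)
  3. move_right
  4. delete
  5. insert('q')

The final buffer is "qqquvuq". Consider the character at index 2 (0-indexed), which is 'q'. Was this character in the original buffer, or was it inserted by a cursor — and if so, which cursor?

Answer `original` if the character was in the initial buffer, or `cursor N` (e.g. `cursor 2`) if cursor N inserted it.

Answer: cursor 4

Derivation:
After op 1 (delete): buffer="ouvus" (len 5), cursors c1@0 c2@0 c3@4, authorship .....
After op 2 (add_cursor(0)): buffer="ouvus" (len 5), cursors c1@0 c2@0 c4@0 c3@4, authorship .....
After op 3 (move_right): buffer="ouvus" (len 5), cursors c1@1 c2@1 c4@1 c3@5, authorship .....
After op 4 (delete): buffer="uvu" (len 3), cursors c1@0 c2@0 c4@0 c3@3, authorship ...
After op 5 (insert('q')): buffer="qqquvuq" (len 7), cursors c1@3 c2@3 c4@3 c3@7, authorship 124...3
Authorship (.=original, N=cursor N): 1 2 4 . . . 3
Index 2: author = 4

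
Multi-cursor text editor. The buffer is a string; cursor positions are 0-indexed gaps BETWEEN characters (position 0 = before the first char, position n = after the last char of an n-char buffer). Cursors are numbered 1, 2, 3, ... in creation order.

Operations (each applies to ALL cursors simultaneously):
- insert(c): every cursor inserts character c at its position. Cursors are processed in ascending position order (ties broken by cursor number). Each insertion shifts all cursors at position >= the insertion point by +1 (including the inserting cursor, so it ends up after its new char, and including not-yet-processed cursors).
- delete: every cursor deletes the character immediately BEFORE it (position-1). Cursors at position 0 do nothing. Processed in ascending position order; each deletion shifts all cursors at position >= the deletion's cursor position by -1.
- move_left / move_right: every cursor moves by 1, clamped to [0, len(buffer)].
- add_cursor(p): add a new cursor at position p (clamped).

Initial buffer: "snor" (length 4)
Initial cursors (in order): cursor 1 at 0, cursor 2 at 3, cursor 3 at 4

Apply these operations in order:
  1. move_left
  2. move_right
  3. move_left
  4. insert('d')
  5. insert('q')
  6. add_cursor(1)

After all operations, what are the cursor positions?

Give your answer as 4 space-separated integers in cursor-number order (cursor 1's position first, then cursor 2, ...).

Answer: 2 6 9 1

Derivation:
After op 1 (move_left): buffer="snor" (len 4), cursors c1@0 c2@2 c3@3, authorship ....
After op 2 (move_right): buffer="snor" (len 4), cursors c1@1 c2@3 c3@4, authorship ....
After op 3 (move_left): buffer="snor" (len 4), cursors c1@0 c2@2 c3@3, authorship ....
After op 4 (insert('d')): buffer="dsndodr" (len 7), cursors c1@1 c2@4 c3@6, authorship 1..2.3.
After op 5 (insert('q')): buffer="dqsndqodqr" (len 10), cursors c1@2 c2@6 c3@9, authorship 11..22.33.
After op 6 (add_cursor(1)): buffer="dqsndqodqr" (len 10), cursors c4@1 c1@2 c2@6 c3@9, authorship 11..22.33.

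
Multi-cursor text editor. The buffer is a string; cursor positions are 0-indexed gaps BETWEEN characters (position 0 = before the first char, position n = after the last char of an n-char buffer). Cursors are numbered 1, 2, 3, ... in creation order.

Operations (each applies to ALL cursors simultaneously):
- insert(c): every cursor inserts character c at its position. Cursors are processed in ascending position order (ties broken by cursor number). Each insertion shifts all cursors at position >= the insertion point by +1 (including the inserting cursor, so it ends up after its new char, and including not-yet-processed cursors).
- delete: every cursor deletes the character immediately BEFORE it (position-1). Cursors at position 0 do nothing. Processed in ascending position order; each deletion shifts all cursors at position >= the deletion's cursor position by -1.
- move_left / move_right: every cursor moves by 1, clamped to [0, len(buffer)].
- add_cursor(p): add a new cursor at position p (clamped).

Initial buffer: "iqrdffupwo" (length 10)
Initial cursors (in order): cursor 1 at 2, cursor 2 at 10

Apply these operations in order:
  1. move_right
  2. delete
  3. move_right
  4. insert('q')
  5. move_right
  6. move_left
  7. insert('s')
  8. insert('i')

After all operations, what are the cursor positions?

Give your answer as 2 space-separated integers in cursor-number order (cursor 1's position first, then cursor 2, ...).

After op 1 (move_right): buffer="iqrdffupwo" (len 10), cursors c1@3 c2@10, authorship ..........
After op 2 (delete): buffer="iqdffupw" (len 8), cursors c1@2 c2@8, authorship ........
After op 3 (move_right): buffer="iqdffupw" (len 8), cursors c1@3 c2@8, authorship ........
After op 4 (insert('q')): buffer="iqdqffupwq" (len 10), cursors c1@4 c2@10, authorship ...1.....2
After op 5 (move_right): buffer="iqdqffupwq" (len 10), cursors c1@5 c2@10, authorship ...1.....2
After op 6 (move_left): buffer="iqdqffupwq" (len 10), cursors c1@4 c2@9, authorship ...1.....2
After op 7 (insert('s')): buffer="iqdqsffupwsq" (len 12), cursors c1@5 c2@11, authorship ...11.....22
After op 8 (insert('i')): buffer="iqdqsiffupwsiq" (len 14), cursors c1@6 c2@13, authorship ...111.....222

Answer: 6 13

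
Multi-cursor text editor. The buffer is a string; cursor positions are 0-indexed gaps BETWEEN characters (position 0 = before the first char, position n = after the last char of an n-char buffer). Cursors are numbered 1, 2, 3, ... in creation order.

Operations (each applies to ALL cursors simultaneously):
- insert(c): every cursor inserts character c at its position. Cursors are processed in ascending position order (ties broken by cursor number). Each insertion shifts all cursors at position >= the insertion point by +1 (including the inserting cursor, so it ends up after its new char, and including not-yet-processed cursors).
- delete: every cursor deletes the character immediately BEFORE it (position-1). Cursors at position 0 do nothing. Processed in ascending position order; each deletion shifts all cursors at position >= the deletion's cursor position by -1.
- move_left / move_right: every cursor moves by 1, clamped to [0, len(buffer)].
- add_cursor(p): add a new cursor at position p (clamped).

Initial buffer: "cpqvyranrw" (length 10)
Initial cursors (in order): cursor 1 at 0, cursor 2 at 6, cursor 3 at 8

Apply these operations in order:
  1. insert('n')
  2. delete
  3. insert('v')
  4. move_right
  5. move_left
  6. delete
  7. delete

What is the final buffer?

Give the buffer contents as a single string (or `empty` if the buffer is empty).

After op 1 (insert('n')): buffer="ncpqvyrnannrw" (len 13), cursors c1@1 c2@8 c3@11, authorship 1......2..3..
After op 2 (delete): buffer="cpqvyranrw" (len 10), cursors c1@0 c2@6 c3@8, authorship ..........
After op 3 (insert('v')): buffer="vcpqvyrvanvrw" (len 13), cursors c1@1 c2@8 c3@11, authorship 1......2..3..
After op 4 (move_right): buffer="vcpqvyrvanvrw" (len 13), cursors c1@2 c2@9 c3@12, authorship 1......2..3..
After op 5 (move_left): buffer="vcpqvyrvanvrw" (len 13), cursors c1@1 c2@8 c3@11, authorship 1......2..3..
After op 6 (delete): buffer="cpqvyranrw" (len 10), cursors c1@0 c2@6 c3@8, authorship ..........
After op 7 (delete): buffer="cpqvyarw" (len 8), cursors c1@0 c2@5 c3@6, authorship ........

Answer: cpqvyarw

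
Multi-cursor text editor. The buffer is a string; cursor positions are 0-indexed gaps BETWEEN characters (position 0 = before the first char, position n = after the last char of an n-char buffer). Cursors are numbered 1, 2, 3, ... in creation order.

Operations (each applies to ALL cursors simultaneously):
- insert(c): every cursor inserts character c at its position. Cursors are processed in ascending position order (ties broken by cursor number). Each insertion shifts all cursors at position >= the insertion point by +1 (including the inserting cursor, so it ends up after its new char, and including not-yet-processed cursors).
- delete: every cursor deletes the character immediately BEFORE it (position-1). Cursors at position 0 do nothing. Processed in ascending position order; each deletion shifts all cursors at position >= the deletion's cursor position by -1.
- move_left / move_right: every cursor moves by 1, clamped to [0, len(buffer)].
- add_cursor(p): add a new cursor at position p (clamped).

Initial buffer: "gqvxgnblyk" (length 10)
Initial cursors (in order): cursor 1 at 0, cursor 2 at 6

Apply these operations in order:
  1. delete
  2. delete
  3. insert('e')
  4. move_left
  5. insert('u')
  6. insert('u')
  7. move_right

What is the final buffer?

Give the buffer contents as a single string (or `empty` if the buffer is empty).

After op 1 (delete): buffer="gqvxgblyk" (len 9), cursors c1@0 c2@5, authorship .........
After op 2 (delete): buffer="gqvxblyk" (len 8), cursors c1@0 c2@4, authorship ........
After op 3 (insert('e')): buffer="egqvxeblyk" (len 10), cursors c1@1 c2@6, authorship 1....2....
After op 4 (move_left): buffer="egqvxeblyk" (len 10), cursors c1@0 c2@5, authorship 1....2....
After op 5 (insert('u')): buffer="uegqvxueblyk" (len 12), cursors c1@1 c2@7, authorship 11....22....
After op 6 (insert('u')): buffer="uuegqvxuueblyk" (len 14), cursors c1@2 c2@9, authorship 111....222....
After op 7 (move_right): buffer="uuegqvxuueblyk" (len 14), cursors c1@3 c2@10, authorship 111....222....

Answer: uuegqvxuueblyk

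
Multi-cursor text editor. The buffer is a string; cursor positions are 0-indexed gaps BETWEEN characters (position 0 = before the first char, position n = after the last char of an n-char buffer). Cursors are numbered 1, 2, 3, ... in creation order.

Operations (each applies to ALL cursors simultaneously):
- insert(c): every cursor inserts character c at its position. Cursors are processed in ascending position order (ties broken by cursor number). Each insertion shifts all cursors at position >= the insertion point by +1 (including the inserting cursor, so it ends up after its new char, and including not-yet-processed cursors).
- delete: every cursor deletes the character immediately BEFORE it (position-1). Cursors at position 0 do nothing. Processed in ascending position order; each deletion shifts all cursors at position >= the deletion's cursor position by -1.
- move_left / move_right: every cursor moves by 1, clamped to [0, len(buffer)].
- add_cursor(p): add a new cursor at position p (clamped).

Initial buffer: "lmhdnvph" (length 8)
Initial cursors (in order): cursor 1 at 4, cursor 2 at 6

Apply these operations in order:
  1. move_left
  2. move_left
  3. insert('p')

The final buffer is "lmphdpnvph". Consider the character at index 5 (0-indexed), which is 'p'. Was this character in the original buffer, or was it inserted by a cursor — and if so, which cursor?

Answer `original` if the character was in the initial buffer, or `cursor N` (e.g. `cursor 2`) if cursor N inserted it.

Answer: cursor 2

Derivation:
After op 1 (move_left): buffer="lmhdnvph" (len 8), cursors c1@3 c2@5, authorship ........
After op 2 (move_left): buffer="lmhdnvph" (len 8), cursors c1@2 c2@4, authorship ........
After op 3 (insert('p')): buffer="lmphdpnvph" (len 10), cursors c1@3 c2@6, authorship ..1..2....
Authorship (.=original, N=cursor N): . . 1 . . 2 . . . .
Index 5: author = 2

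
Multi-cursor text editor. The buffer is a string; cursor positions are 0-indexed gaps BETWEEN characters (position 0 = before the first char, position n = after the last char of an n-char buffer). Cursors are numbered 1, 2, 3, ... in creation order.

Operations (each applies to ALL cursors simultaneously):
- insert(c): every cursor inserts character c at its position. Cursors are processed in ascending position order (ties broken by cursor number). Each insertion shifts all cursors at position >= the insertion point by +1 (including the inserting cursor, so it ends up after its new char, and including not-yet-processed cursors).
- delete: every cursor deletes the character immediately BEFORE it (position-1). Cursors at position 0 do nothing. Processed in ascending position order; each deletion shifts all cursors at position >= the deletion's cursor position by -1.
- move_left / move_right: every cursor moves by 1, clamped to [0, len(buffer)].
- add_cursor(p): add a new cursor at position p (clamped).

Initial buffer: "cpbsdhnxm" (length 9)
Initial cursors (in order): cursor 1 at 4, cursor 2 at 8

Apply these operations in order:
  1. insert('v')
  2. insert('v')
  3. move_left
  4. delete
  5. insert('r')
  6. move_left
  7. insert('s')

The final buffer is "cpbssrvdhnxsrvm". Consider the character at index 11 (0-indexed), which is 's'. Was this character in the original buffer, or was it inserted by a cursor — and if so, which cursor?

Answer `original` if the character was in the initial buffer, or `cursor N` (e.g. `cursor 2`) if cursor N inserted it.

After op 1 (insert('v')): buffer="cpbsvdhnxvm" (len 11), cursors c1@5 c2@10, authorship ....1....2.
After op 2 (insert('v')): buffer="cpbsvvdhnxvvm" (len 13), cursors c1@6 c2@12, authorship ....11....22.
After op 3 (move_left): buffer="cpbsvvdhnxvvm" (len 13), cursors c1@5 c2@11, authorship ....11....22.
After op 4 (delete): buffer="cpbsvdhnxvm" (len 11), cursors c1@4 c2@9, authorship ....1....2.
After op 5 (insert('r')): buffer="cpbsrvdhnxrvm" (len 13), cursors c1@5 c2@11, authorship ....11....22.
After op 6 (move_left): buffer="cpbsrvdhnxrvm" (len 13), cursors c1@4 c2@10, authorship ....11....22.
After op 7 (insert('s')): buffer="cpbssrvdhnxsrvm" (len 15), cursors c1@5 c2@12, authorship ....111....222.
Authorship (.=original, N=cursor N): . . . . 1 1 1 . . . . 2 2 2 .
Index 11: author = 2

Answer: cursor 2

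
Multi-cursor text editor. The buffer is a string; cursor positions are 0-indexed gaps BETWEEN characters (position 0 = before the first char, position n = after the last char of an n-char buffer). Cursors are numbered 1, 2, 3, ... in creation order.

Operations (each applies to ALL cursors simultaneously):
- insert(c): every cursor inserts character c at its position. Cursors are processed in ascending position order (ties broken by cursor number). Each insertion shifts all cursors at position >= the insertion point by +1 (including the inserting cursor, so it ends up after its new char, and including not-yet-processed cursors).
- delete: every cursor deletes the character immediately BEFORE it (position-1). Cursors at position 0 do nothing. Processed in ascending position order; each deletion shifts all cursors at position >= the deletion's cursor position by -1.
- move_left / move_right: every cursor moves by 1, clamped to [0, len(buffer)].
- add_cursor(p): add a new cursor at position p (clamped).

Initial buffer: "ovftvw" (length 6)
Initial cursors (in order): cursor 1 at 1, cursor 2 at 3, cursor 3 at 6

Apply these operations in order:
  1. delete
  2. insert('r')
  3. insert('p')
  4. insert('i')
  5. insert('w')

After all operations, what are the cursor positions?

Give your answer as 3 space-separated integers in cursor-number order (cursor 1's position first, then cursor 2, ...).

Answer: 4 9 15

Derivation:
After op 1 (delete): buffer="vtv" (len 3), cursors c1@0 c2@1 c3@3, authorship ...
After op 2 (insert('r')): buffer="rvrtvr" (len 6), cursors c1@1 c2@3 c3@6, authorship 1.2..3
After op 3 (insert('p')): buffer="rpvrptvrp" (len 9), cursors c1@2 c2@5 c3@9, authorship 11.22..33
After op 4 (insert('i')): buffer="rpivrpitvrpi" (len 12), cursors c1@3 c2@7 c3@12, authorship 111.222..333
After op 5 (insert('w')): buffer="rpiwvrpiwtvrpiw" (len 15), cursors c1@4 c2@9 c3@15, authorship 1111.2222..3333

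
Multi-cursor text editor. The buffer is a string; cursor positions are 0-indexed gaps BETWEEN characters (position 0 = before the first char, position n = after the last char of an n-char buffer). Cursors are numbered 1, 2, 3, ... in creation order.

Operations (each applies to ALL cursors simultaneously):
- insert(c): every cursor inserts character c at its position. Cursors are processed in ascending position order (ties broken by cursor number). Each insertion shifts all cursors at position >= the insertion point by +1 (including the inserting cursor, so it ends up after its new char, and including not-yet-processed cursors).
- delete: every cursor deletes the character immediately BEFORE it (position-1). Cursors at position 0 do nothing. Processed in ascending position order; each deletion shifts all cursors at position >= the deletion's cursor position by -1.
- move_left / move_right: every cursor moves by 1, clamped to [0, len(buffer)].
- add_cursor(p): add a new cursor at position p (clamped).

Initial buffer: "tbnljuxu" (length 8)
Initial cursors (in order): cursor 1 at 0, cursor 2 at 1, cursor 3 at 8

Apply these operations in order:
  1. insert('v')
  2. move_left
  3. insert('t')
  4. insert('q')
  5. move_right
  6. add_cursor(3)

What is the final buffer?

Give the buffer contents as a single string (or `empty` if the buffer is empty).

After op 1 (insert('v')): buffer="vtvbnljuxuv" (len 11), cursors c1@1 c2@3 c3@11, authorship 1.2.......3
After op 2 (move_left): buffer="vtvbnljuxuv" (len 11), cursors c1@0 c2@2 c3@10, authorship 1.2.......3
After op 3 (insert('t')): buffer="tvttvbnljuxutv" (len 14), cursors c1@1 c2@4 c3@13, authorship 11.22.......33
After op 4 (insert('q')): buffer="tqvttqvbnljuxutqv" (len 17), cursors c1@2 c2@6 c3@16, authorship 111.222.......333
After op 5 (move_right): buffer="tqvttqvbnljuxutqv" (len 17), cursors c1@3 c2@7 c3@17, authorship 111.222.......333
After op 6 (add_cursor(3)): buffer="tqvttqvbnljuxutqv" (len 17), cursors c1@3 c4@3 c2@7 c3@17, authorship 111.222.......333

Answer: tqvttqvbnljuxutqv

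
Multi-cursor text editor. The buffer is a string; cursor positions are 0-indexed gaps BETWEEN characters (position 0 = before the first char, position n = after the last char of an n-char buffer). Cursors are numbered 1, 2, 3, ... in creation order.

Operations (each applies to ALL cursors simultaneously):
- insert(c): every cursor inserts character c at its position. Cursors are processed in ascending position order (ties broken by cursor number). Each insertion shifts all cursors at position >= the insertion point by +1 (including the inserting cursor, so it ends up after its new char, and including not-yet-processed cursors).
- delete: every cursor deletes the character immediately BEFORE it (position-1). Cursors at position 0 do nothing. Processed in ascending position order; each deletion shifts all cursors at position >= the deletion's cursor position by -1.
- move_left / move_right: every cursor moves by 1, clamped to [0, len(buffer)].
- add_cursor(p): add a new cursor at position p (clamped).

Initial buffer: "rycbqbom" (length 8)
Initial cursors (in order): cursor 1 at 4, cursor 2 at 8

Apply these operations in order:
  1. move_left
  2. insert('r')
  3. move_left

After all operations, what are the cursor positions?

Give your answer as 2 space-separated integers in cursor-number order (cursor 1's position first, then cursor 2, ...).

After op 1 (move_left): buffer="rycbqbom" (len 8), cursors c1@3 c2@7, authorship ........
After op 2 (insert('r')): buffer="rycrbqborm" (len 10), cursors c1@4 c2@9, authorship ...1....2.
After op 3 (move_left): buffer="rycrbqborm" (len 10), cursors c1@3 c2@8, authorship ...1....2.

Answer: 3 8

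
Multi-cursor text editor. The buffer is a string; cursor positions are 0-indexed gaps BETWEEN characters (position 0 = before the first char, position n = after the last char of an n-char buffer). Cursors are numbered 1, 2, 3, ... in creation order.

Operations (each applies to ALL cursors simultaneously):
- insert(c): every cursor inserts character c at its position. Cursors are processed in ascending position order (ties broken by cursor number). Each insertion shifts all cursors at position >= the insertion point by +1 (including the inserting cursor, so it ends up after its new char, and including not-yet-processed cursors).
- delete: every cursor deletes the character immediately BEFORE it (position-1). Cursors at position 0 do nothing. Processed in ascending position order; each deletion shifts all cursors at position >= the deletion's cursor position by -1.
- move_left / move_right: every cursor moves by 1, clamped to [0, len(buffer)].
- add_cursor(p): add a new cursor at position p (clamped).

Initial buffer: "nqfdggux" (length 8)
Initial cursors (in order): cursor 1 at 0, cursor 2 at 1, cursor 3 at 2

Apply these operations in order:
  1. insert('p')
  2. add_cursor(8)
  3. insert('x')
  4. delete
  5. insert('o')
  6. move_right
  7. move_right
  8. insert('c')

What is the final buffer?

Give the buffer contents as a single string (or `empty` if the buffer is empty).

After op 1 (insert('p')): buffer="pnpqpfdggux" (len 11), cursors c1@1 c2@3 c3@5, authorship 1.2.3......
After op 2 (add_cursor(8)): buffer="pnpqpfdggux" (len 11), cursors c1@1 c2@3 c3@5 c4@8, authorship 1.2.3......
After op 3 (insert('x')): buffer="pxnpxqpxfdgxgux" (len 15), cursors c1@2 c2@5 c3@8 c4@12, authorship 11.22.33...4...
After op 4 (delete): buffer="pnpqpfdggux" (len 11), cursors c1@1 c2@3 c3@5 c4@8, authorship 1.2.3......
After op 5 (insert('o')): buffer="ponpoqpofdgogux" (len 15), cursors c1@2 c2@5 c3@8 c4@12, authorship 11.22.33...4...
After op 6 (move_right): buffer="ponpoqpofdgogux" (len 15), cursors c1@3 c2@6 c3@9 c4@13, authorship 11.22.33...4...
After op 7 (move_right): buffer="ponpoqpofdgogux" (len 15), cursors c1@4 c2@7 c3@10 c4@14, authorship 11.22.33...4...
After op 8 (insert('c')): buffer="ponpcoqpcofdcgogucx" (len 19), cursors c1@5 c2@9 c3@13 c4@18, authorship 11.212.323..3.4..4.

Answer: ponpcoqpcofdcgogucx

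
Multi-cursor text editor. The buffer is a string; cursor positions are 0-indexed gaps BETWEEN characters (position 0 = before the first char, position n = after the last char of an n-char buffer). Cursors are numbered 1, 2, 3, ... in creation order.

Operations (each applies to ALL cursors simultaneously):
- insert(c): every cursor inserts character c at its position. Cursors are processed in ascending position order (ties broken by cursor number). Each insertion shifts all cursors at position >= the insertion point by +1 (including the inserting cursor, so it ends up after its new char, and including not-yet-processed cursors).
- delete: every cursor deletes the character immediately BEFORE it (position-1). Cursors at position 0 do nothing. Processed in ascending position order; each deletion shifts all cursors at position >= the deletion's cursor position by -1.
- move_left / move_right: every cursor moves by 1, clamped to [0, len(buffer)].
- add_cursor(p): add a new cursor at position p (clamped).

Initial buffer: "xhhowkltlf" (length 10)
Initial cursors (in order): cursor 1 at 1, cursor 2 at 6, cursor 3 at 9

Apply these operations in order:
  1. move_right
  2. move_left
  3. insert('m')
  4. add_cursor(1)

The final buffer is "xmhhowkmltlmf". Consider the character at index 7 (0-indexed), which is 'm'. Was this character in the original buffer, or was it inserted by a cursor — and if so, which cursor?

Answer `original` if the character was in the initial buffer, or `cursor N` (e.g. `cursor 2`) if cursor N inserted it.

After op 1 (move_right): buffer="xhhowkltlf" (len 10), cursors c1@2 c2@7 c3@10, authorship ..........
After op 2 (move_left): buffer="xhhowkltlf" (len 10), cursors c1@1 c2@6 c3@9, authorship ..........
After op 3 (insert('m')): buffer="xmhhowkmltlmf" (len 13), cursors c1@2 c2@8 c3@12, authorship .1.....2...3.
After op 4 (add_cursor(1)): buffer="xmhhowkmltlmf" (len 13), cursors c4@1 c1@2 c2@8 c3@12, authorship .1.....2...3.
Authorship (.=original, N=cursor N): . 1 . . . . . 2 . . . 3 .
Index 7: author = 2

Answer: cursor 2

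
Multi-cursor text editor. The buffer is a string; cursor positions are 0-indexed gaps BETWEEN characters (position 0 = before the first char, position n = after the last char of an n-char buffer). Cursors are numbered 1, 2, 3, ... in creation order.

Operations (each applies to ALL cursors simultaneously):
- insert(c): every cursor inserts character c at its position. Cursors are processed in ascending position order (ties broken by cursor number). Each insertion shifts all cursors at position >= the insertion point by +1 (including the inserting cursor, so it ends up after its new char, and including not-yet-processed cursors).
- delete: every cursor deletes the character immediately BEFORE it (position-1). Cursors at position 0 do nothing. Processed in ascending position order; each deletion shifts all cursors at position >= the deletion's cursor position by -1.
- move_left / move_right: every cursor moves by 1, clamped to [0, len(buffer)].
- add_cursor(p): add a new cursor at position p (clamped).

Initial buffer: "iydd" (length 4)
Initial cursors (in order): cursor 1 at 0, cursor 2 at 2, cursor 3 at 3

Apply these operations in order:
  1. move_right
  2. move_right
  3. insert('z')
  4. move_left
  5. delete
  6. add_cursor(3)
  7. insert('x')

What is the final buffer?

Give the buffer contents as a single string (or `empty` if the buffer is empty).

After op 1 (move_right): buffer="iydd" (len 4), cursors c1@1 c2@3 c3@4, authorship ....
After op 2 (move_right): buffer="iydd" (len 4), cursors c1@2 c2@4 c3@4, authorship ....
After op 3 (insert('z')): buffer="iyzddzz" (len 7), cursors c1@3 c2@7 c3@7, authorship ..1..23
After op 4 (move_left): buffer="iyzddzz" (len 7), cursors c1@2 c2@6 c3@6, authorship ..1..23
After op 5 (delete): buffer="izdz" (len 4), cursors c1@1 c2@3 c3@3, authorship .1.3
After op 6 (add_cursor(3)): buffer="izdz" (len 4), cursors c1@1 c2@3 c3@3 c4@3, authorship .1.3
After op 7 (insert('x')): buffer="ixzdxxxz" (len 8), cursors c1@2 c2@7 c3@7 c4@7, authorship .11.2343

Answer: ixzdxxxz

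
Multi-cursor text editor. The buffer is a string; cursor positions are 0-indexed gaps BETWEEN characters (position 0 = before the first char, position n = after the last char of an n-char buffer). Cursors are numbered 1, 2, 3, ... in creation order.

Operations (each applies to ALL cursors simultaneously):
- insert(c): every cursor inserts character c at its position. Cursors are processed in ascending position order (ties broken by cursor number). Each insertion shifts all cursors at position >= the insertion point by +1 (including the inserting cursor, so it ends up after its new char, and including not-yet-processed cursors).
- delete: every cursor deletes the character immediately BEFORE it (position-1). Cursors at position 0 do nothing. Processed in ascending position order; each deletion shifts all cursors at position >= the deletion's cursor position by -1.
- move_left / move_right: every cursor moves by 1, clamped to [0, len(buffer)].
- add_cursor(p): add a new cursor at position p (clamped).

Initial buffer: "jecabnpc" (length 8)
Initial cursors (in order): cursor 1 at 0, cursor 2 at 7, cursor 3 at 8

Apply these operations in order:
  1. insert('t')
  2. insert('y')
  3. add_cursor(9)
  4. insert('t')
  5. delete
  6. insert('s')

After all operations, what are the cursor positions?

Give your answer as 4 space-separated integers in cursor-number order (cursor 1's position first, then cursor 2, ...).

Answer: 3 14 18 11

Derivation:
After op 1 (insert('t')): buffer="tjecabnptct" (len 11), cursors c1@1 c2@9 c3@11, authorship 1.......2.3
After op 2 (insert('y')): buffer="tyjecabnptycty" (len 14), cursors c1@2 c2@11 c3@14, authorship 11.......22.33
After op 3 (add_cursor(9)): buffer="tyjecabnptycty" (len 14), cursors c1@2 c4@9 c2@11 c3@14, authorship 11.......22.33
After op 4 (insert('t')): buffer="tytjecabnpttytctyt" (len 18), cursors c1@3 c4@11 c2@14 c3@18, authorship 111.......4222.333
After op 5 (delete): buffer="tyjecabnptycty" (len 14), cursors c1@2 c4@9 c2@11 c3@14, authorship 11.......22.33
After op 6 (insert('s')): buffer="tysjecabnpstysctys" (len 18), cursors c1@3 c4@11 c2@14 c3@18, authorship 111.......4222.333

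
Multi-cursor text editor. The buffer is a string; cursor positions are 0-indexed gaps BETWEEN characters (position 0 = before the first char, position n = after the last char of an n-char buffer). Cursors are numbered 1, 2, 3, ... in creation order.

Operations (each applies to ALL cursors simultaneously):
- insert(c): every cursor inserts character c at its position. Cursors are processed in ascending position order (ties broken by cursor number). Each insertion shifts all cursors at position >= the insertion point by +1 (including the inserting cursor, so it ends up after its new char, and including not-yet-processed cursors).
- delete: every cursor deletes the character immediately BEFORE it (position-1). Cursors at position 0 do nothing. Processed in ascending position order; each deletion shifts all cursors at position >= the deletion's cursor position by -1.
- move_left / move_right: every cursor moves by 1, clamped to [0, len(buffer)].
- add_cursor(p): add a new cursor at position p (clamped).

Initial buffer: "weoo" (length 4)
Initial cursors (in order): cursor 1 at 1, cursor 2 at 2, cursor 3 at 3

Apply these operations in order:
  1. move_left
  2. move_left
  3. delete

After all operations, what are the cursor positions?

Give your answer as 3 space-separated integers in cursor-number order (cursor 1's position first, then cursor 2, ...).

Answer: 0 0 0

Derivation:
After op 1 (move_left): buffer="weoo" (len 4), cursors c1@0 c2@1 c3@2, authorship ....
After op 2 (move_left): buffer="weoo" (len 4), cursors c1@0 c2@0 c3@1, authorship ....
After op 3 (delete): buffer="eoo" (len 3), cursors c1@0 c2@0 c3@0, authorship ...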